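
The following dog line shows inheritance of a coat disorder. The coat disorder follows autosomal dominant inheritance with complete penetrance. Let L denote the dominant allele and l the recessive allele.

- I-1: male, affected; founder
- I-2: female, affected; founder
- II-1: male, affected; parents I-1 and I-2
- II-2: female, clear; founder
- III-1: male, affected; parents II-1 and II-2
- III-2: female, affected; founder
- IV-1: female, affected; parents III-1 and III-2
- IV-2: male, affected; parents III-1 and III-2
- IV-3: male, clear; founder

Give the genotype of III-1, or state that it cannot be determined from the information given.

From phenotype alone, III-1 is LL or Ll.
III-1 is affected so carries L and received l from II-2 (ll), so III-1 is Ll.

Ll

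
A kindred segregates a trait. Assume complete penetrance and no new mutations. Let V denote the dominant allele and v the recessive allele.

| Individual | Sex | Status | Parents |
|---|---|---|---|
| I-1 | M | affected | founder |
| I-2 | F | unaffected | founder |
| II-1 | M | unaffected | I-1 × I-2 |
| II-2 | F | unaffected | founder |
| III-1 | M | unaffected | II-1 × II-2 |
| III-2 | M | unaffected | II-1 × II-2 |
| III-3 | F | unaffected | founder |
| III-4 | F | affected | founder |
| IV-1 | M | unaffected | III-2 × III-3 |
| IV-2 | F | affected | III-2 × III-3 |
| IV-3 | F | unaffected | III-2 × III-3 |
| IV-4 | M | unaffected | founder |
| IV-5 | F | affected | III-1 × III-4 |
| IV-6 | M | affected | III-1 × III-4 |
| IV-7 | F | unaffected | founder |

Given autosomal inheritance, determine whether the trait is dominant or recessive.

recessive

III-2 and III-3 are both unaffected yet have an affected child IV-2. Under dominance, an affected child requires at least one affected parent, so the trait cannot be dominant.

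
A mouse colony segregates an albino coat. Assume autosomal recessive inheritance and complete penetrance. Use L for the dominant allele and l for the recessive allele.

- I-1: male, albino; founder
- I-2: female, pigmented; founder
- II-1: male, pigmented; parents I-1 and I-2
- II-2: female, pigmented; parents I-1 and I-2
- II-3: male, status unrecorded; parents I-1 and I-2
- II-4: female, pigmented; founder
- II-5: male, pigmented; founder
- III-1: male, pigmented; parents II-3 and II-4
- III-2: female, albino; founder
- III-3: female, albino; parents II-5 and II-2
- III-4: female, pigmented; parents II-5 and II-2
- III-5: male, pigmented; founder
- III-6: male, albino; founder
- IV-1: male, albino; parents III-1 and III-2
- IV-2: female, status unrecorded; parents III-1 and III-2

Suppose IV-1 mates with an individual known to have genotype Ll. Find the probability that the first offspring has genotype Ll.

IV-1 is albino, so IV-1 is ll.
The cross gives 1/2 Ll : 1/2 ll, so P(offspring has genotype Ll) = 1/2.

1/2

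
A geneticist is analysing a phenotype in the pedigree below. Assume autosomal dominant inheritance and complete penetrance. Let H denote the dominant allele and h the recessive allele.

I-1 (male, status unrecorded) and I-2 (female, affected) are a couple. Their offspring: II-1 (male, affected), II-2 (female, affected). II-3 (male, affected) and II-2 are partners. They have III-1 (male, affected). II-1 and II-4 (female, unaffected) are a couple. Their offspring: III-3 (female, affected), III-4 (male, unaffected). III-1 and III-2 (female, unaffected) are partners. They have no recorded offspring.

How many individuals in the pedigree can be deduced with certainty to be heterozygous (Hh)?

Obligate heterozygotes: II-1 is affected so carries H and passed h to III-4 (hh), so II-1 is Hh; III-3 is affected so carries H and received h from II-4 (hh), so III-3 is Hh.
Every other individual is either homozygous by phenotype or has at least one consistent homozygous assignment, so the count is 2.

2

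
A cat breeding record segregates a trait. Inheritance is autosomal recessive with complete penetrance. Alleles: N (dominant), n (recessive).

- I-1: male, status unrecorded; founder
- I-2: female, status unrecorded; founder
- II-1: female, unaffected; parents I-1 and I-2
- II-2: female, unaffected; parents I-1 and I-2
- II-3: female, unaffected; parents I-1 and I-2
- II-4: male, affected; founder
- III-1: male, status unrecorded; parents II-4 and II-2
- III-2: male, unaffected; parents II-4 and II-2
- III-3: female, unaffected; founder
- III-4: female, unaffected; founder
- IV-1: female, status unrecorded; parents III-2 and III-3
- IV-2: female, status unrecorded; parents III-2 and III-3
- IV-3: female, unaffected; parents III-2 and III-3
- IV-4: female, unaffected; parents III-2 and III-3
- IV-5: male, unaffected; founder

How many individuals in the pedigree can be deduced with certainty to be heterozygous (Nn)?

Obligate heterozygotes: III-2 is unaffected so carries N and received n from II-4 (nn), so III-2 is Nn.
Every other individual is either homozygous by phenotype or has at least one consistent homozygous assignment, so the count is 1.

1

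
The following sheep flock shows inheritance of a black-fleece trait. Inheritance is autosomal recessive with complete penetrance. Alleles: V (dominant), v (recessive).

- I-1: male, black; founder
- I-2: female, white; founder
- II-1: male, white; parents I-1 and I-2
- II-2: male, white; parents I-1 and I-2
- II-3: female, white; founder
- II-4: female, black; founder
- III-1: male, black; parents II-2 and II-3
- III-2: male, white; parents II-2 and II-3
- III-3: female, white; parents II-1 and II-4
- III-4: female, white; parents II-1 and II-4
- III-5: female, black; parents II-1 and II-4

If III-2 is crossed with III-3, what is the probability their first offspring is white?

5/6

II-2 is white so carries V and received v from I-1 (vv), so II-2 is Vv.
II-3 is white so carries V and passed v to III-1 (vv), so II-3 is Vv.
III-2 is a white offspring of II-2 (Vv) × II-3 (Vv), whose cross gives 1/4 VV : 1/2 Vv : 1/4 vv; conditioning on being white, III-2 is VV with probability 1/3, Vv with probability 2/3.
III-3 is white so carries V and received v from II-4 (vv), so III-3 is Vv.
Summing over parental genotype combinations, P(offspring is white) = 1/3·1 + 2/3·3/4 = 5/6.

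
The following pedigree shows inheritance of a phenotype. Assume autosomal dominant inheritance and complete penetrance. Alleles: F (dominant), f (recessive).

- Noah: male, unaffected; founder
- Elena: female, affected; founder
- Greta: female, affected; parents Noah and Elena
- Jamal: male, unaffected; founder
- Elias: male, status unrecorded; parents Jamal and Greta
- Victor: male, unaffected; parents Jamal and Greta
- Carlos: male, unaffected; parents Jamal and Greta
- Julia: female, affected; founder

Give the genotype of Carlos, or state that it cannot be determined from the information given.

ff

Carlos is unaffected, so Carlos is ff.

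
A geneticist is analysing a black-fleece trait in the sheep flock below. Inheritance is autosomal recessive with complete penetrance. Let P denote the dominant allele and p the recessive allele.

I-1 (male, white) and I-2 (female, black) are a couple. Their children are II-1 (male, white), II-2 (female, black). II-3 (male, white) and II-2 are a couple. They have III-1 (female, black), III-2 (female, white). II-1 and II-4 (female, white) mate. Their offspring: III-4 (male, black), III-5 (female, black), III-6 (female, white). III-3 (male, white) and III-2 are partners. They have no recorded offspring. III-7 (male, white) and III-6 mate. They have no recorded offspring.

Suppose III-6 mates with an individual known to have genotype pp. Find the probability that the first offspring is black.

1/3

II-1 is white so carries P and received p from I-2 (pp), so II-1 is Pp.
II-4 is white so carries P and passed p to III-4 (pp), so II-4 is Pp.
III-6 is a white offspring of II-1 (Pp) × II-4 (Pp), whose cross gives 1/4 PP : 1/2 Pp : 1/4 pp; conditioning on being white, III-6 is PP with probability 1/3, Pp with probability 2/3.
Summing over parental genotype combinations, P(offspring is black) = 2/3·1/2 = 1/3.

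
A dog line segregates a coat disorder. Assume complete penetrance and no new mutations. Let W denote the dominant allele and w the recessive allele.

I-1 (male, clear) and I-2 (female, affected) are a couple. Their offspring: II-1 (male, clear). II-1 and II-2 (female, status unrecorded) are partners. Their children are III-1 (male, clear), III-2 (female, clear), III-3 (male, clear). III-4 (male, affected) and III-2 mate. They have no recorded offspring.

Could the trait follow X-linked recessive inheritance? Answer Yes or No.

Under X-linked recessive, II-1 (clear, male) cannot arise from I-1 (clear) × I-2 (affected).

No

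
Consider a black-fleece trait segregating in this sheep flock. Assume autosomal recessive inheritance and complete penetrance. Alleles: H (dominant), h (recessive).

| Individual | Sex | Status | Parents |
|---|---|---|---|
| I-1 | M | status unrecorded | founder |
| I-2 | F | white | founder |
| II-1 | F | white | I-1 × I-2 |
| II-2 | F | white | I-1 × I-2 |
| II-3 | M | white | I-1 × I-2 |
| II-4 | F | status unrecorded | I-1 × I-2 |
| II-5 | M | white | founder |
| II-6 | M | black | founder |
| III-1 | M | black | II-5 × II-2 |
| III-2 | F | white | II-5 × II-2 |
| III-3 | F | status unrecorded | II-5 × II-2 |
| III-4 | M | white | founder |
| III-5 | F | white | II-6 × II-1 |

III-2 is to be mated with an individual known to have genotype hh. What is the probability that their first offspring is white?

2/3

II-5 is white so carries H and passed h to III-1 (hh), so II-5 is Hh.
II-2 is white so carries H and passed h to III-1 (hh), so II-2 is Hh.
III-2 is a white offspring of II-5 (Hh) × II-2 (Hh), whose cross gives 1/4 HH : 1/2 Hh : 1/4 hh; conditioning on being white, III-2 is HH with probability 1/3, Hh with probability 2/3.
Summing over parental genotype combinations, P(offspring is white) = 1/3·1 + 2/3·1/2 = 2/3.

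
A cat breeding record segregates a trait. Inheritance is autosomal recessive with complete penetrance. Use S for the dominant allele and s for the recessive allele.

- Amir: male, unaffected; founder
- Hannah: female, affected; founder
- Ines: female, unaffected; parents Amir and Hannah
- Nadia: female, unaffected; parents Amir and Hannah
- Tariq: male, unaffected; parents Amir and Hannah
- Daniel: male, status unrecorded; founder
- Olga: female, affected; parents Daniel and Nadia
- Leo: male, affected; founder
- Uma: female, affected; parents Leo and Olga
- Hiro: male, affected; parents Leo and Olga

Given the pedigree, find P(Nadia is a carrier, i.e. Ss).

Nadia is unaffected so carries S and received s from Hannah (ss), so Nadia is Ss, giving P(Ss) = 1.

1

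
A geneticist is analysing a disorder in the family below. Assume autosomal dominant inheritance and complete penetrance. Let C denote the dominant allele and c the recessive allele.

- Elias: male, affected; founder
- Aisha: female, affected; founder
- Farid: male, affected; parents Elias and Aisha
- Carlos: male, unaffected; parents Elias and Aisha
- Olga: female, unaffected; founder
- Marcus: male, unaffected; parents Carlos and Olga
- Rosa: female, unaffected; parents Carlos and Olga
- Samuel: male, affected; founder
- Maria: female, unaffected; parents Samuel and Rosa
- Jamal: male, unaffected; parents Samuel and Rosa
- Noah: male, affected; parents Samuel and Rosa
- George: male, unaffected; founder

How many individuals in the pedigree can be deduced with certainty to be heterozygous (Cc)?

Obligate heterozygotes: Elias is affected so carries C and passed c to Carlos (cc), so Elias is Cc; Aisha is affected so carries C and passed c to Carlos (cc), so Aisha is Cc; Samuel is affected so carries C and passed c to Maria (cc), so Samuel is Cc; Noah is affected so carries C and received c from Rosa (cc), so Noah is Cc.
Every other individual is either homozygous by phenotype or has at least one consistent homozygous assignment, so the count is 4.

4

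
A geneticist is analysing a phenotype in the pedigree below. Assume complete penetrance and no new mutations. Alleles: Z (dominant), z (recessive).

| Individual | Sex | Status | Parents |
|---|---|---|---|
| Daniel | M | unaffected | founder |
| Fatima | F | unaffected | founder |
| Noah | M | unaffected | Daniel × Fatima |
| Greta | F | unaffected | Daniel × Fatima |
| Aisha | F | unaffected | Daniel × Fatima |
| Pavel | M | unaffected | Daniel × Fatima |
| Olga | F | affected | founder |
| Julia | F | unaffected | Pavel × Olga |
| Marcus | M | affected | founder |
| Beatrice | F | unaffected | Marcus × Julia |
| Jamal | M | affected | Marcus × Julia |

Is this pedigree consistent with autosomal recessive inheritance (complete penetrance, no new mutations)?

A consistent assignment under autosomal recessive exists: Daniel ZZ, Fatima ZZ, Noah ZZ, Greta ZZ, Aisha ZZ, Pavel ZZ, Olga zz, Julia Zz, Marcus zz, Beatrice Zz, Jamal zz.
In this assignment every recorded phenotype matches its genotype and every non-founder's genotype is obtainable from its parents' genotypes, so the pedigree is consistent.

Yes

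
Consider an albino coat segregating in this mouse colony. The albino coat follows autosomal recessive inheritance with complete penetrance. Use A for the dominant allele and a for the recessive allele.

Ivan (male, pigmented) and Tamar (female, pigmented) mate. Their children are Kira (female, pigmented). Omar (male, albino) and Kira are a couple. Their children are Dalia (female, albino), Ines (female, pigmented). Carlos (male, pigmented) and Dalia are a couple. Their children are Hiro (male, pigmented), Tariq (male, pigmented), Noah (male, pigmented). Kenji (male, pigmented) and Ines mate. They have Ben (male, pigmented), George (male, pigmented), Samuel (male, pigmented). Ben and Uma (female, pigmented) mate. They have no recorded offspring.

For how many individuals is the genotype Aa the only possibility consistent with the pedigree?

Obligate heterozygotes: Kira is pigmented so carries A and passed a to Dalia (aa), so Kira is Aa; Ines is pigmented so carries A and received a from Omar (aa), so Ines is Aa; Hiro is pigmented so carries A and received a from Dalia (aa), so Hiro is Aa; Tariq is pigmented so carries A and received a from Dalia (aa), so Tariq is Aa; Noah is pigmented so carries A and received a from Dalia (aa), so Noah is Aa.
Every other individual is either homozygous by phenotype or has at least one consistent homozygous assignment, so the count is 5.

5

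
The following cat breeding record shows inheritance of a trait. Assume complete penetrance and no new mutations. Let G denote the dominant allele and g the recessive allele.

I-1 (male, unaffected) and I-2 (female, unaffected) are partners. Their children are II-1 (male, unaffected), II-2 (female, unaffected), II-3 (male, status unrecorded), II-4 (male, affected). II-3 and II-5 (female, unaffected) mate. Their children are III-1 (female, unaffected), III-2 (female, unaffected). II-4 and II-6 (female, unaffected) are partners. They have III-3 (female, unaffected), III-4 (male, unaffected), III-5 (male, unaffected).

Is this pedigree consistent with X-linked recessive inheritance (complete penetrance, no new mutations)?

Yes

A consistent assignment under X-linked recessive exists: I-1 X^G Y, I-2 X^G X^g, II-1 X^G Y, II-2 X^G X^G, II-3 X^G Y, II-4 X^g Y, II-5 X^G X^G, II-6 X^G X^G, III-1 X^G X^G, III-2 X^G X^G, III-3 X^G X^g, III-4 X^G Y, III-5 X^G Y.
In this assignment every recorded phenotype matches its genotype and every non-founder's genotype is obtainable from its parents' genotypes, so the pedigree is consistent.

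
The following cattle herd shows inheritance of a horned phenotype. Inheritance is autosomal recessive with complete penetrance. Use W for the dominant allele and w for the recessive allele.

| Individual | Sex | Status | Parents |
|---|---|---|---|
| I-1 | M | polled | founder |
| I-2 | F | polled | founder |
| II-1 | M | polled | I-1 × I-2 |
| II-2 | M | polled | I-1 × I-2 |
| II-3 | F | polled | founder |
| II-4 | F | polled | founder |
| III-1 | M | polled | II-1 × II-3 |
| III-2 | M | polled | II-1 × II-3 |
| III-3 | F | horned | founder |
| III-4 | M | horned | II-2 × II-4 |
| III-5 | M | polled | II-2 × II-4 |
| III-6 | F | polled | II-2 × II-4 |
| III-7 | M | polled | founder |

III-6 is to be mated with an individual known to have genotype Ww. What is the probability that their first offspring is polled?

II-2 is polled so carries W and passed w to III-4 (ww), so II-2 is Ww.
II-4 is polled so carries W and passed w to III-4 (ww), so II-4 is Ww.
III-6 is a polled offspring of II-2 (Ww) × II-4 (Ww), whose cross gives 1/4 WW : 1/2 Ww : 1/4 ww; conditioning on being polled, III-6 is WW with probability 1/3, Ww with probability 2/3.
Summing over parental genotype combinations, P(offspring is polled) = 1/3·1 + 2/3·3/4 = 5/6.

5/6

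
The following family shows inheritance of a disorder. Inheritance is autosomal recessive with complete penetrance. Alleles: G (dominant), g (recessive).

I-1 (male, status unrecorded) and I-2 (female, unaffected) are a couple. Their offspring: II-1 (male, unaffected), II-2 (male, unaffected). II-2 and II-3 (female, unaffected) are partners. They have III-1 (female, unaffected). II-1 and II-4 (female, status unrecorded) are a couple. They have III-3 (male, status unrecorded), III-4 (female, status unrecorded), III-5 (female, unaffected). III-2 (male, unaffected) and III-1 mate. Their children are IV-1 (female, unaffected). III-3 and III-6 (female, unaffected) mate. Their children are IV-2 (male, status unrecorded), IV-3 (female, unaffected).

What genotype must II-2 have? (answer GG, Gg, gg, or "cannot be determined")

II-2's phenotype allows GG or Gg, and no parent or child forces a single allele at both positions; consistent genotype assignments exist with II-2 as GG or Gg.

cannot be determined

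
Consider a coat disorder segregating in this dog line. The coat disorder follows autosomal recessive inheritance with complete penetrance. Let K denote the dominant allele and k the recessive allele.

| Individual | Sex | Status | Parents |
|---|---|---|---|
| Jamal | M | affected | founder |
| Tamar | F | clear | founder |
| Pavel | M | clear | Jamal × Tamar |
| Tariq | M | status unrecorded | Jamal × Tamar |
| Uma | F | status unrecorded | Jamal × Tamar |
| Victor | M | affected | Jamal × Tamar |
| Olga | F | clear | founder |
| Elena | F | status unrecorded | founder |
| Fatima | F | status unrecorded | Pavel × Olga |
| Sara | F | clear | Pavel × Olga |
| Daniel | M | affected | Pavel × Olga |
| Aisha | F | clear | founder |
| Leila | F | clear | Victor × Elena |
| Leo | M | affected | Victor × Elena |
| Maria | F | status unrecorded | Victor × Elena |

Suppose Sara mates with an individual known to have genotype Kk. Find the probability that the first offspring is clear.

Pavel is clear so carries K and received k from Jamal (kk), so Pavel is Kk.
Olga is clear so carries K and passed k to Daniel (kk), so Olga is Kk.
Sara is a clear offspring of Pavel (Kk) × Olga (Kk), whose cross gives 1/4 KK : 1/2 Kk : 1/4 kk; conditioning on being clear, Sara is KK with probability 1/3, Kk with probability 2/3.
Summing over parental genotype combinations, P(offspring is clear) = 1/3·1 + 2/3·3/4 = 5/6.

5/6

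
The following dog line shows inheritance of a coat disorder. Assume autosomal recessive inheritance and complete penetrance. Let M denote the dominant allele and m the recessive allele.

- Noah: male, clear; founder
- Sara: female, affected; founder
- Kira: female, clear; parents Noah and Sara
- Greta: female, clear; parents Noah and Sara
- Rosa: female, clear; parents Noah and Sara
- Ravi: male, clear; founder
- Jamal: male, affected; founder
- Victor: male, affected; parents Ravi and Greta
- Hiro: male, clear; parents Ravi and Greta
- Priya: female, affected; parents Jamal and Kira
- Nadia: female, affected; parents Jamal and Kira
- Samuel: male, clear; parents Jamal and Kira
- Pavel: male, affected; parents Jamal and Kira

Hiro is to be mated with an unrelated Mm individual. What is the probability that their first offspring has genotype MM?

Ravi is clear so carries M and passed m to Victor (mm), so Ravi is Mm.
Greta is clear so carries M and received m from Sara (mm), so Greta is Mm.
Hiro is a clear offspring of Ravi (Mm) × Greta (Mm), whose cross gives 1/4 MM : 1/2 Mm : 1/4 mm; conditioning on being clear, Hiro is MM with probability 1/3, Mm with probability 2/3.
Summing over parental genotype combinations, P(offspring has genotype MM) = 1/3·1/2 + 2/3·1/4 = 1/3.

1/3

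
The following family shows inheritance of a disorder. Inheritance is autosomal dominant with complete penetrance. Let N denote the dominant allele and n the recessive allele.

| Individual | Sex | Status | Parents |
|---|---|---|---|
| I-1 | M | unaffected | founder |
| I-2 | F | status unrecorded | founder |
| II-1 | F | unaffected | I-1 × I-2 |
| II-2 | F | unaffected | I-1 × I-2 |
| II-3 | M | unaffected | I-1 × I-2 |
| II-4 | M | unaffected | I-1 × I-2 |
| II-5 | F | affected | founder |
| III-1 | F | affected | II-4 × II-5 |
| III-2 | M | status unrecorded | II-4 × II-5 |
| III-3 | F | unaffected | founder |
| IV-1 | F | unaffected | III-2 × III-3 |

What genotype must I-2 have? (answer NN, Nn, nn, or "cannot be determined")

I-2's phenotype is unrecorded, and no parent or child forces a single allele at both positions; consistent genotype assignments exist with I-2 as Nn or nn.

cannot be determined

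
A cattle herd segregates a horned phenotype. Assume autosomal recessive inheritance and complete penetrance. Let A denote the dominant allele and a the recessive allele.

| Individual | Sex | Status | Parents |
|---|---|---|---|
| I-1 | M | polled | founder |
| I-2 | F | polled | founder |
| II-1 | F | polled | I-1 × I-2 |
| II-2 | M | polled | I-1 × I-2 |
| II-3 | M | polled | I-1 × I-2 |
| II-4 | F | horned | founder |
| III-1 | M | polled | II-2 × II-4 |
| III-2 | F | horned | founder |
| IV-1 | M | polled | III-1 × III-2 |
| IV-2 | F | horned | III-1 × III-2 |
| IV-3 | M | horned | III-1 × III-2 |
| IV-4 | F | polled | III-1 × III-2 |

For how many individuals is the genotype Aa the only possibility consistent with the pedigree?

3

Obligate heterozygotes: III-1 is polled so carries A and received a from II-4 (aa), so III-1 is Aa; IV-1 is polled so carries A and received a from III-2 (aa), so IV-1 is Aa; IV-4 is polled so carries A and received a from III-2 (aa), so IV-4 is Aa.
Every other individual is either homozygous by phenotype or has at least one consistent homozygous assignment, so the count is 3.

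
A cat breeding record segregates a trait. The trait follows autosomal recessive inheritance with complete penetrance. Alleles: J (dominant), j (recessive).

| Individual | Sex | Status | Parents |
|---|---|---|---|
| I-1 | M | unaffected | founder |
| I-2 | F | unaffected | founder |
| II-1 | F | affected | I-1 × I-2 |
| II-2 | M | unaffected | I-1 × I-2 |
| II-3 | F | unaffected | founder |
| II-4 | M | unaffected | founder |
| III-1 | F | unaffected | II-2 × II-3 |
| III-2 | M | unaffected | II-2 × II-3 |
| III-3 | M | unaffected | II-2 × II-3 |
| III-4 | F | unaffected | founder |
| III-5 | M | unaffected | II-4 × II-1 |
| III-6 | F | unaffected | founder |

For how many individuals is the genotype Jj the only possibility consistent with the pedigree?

Obligate heterozygotes: I-1 is unaffected so carries J and passed j to II-1 (jj), so I-1 is Jj; I-2 is unaffected so carries J and passed j to II-1 (jj), so I-2 is Jj; III-5 is unaffected so carries J and received j from II-1 (jj), so III-5 is Jj.
Every other individual is either homozygous by phenotype or has at least one consistent homozygous assignment, so the count is 3.

3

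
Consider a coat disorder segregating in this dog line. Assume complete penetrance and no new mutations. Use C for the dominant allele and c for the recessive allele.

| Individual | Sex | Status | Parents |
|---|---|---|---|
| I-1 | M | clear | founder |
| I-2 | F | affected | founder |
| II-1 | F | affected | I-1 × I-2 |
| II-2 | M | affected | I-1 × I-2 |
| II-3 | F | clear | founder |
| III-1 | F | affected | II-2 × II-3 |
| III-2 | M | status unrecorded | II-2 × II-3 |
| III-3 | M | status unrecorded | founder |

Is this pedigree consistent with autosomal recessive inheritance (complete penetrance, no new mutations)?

Yes

A consistent assignment under autosomal recessive exists: I-1 Cc, I-2 cc, II-1 cc, II-2 cc, II-3 Cc, III-1 cc, III-2 Cc, III-3 CC.
In this assignment every recorded phenotype matches its genotype and every non-founder's genotype is obtainable from its parents' genotypes, so the pedigree is consistent.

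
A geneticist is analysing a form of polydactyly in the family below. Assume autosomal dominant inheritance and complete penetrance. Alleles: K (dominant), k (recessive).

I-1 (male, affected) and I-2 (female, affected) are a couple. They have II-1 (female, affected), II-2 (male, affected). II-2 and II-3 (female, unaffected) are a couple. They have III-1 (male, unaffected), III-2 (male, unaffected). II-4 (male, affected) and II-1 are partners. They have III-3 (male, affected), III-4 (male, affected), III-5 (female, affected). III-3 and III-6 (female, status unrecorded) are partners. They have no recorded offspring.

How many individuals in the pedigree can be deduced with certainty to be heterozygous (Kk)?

1

Obligate heterozygotes: II-2 is affected so carries K and passed k to III-1 (kk), so II-2 is Kk.
Every other individual is either homozygous by phenotype or has at least one consistent homozygous assignment, so the count is 1.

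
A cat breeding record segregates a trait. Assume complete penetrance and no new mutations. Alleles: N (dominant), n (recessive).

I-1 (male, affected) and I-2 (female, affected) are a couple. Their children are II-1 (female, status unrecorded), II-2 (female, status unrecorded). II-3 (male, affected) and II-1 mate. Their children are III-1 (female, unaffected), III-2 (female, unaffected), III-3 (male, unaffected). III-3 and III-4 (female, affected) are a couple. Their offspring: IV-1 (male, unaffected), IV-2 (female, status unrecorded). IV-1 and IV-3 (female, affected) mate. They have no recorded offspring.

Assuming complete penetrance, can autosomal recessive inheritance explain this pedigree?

No assignment of genotypes under autosomal recessive satisfies every parent–offspring relationship, so the pedigree is inconsistent.

No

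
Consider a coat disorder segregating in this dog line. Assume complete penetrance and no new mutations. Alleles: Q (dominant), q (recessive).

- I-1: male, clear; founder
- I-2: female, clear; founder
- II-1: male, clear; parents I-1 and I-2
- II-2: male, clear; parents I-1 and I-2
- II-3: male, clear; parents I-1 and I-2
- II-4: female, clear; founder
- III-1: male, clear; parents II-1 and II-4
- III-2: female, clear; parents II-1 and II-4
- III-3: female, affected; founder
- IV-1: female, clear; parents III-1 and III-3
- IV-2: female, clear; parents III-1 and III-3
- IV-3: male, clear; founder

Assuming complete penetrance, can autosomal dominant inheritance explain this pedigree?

Yes

A consistent assignment under autosomal dominant exists: I-1 qq, I-2 qq, II-1 qq, II-2 qq, II-3 qq, II-4 qq, III-1 qq, III-2 qq, III-3 Qq, IV-1 qq, IV-2 qq, IV-3 qq.
In this assignment every recorded phenotype matches its genotype and every non-founder's genotype is obtainable from its parents' genotypes, so the pedigree is consistent.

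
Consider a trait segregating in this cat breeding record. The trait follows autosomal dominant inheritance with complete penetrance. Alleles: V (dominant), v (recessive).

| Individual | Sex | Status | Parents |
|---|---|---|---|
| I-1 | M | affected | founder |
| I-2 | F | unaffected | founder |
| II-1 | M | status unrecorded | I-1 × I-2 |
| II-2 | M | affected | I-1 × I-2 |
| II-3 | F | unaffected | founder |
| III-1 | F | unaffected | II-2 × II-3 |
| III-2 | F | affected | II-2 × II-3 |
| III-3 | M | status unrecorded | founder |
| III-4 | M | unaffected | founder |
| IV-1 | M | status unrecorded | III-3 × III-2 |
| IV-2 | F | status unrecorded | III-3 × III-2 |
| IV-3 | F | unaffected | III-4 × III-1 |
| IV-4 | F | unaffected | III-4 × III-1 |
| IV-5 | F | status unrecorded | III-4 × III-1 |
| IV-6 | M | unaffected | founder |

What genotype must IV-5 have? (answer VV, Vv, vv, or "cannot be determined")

vv

From phenotype alone, IV-5 is VV or Vv or vv.
IV-5 received v from III-4 (vv) and received v from III-1 (vv), so IV-5 is vv.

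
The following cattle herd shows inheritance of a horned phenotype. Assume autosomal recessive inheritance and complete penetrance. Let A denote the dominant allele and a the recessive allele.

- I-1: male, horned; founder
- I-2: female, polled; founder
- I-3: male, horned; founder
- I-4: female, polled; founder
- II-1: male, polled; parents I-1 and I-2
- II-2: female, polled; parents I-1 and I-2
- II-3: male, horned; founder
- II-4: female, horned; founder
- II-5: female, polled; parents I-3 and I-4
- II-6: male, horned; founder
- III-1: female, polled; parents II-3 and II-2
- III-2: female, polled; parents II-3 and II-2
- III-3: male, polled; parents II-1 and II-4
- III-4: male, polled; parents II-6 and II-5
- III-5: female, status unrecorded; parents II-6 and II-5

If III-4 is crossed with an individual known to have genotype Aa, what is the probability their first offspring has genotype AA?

III-4 is polled so carries A and received a from II-6 (aa), so III-4 is Aa.
The cross gives 1/4 AA : 1/2 Aa : 1/4 aa, so P(offspring has genotype AA) = 1/4.

1/4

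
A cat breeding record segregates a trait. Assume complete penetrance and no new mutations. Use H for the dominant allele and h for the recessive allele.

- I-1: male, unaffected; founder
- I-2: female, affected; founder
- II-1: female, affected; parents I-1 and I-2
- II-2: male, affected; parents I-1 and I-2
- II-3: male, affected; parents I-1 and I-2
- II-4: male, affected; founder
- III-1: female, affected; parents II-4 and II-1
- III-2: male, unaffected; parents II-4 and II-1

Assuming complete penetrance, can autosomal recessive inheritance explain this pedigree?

No

Under autosomal recessive, III-2 (unaffected, male) cannot arise from II-4 (affected) × II-1 (affected).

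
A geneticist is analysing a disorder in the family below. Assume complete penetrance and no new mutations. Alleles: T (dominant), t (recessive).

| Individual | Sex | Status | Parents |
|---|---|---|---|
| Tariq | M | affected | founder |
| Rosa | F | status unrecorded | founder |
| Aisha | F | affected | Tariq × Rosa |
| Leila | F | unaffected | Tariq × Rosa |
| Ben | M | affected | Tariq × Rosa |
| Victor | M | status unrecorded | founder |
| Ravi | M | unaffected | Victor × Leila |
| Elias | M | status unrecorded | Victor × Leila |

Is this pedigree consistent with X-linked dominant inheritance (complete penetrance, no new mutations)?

Under X-linked dominant, Leila (unaffected, female) cannot arise from Tariq (affected) × Rosa (unrecorded).

No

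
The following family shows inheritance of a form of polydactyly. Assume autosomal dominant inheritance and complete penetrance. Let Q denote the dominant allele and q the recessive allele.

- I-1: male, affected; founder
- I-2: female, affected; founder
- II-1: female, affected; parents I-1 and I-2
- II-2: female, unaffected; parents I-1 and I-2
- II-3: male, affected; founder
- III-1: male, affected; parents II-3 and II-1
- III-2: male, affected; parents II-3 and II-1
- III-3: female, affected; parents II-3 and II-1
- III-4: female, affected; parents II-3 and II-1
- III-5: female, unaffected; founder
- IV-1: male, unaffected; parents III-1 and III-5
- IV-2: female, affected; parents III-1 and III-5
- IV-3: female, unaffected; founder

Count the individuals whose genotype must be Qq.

Obligate heterozygotes: I-1 is affected so carries Q and passed q to II-2 (qq), so I-1 is Qq; I-2 is affected so carries Q and passed q to II-2 (qq), so I-2 is Qq; III-1 is affected so carries Q and passed q to IV-1 (qq), so III-1 is Qq; IV-2 is affected so carries Q and received q from III-5 (qq), so IV-2 is Qq.
Every other individual is either homozygous by phenotype or has at least one consistent homozygous assignment, so the count is 4.

4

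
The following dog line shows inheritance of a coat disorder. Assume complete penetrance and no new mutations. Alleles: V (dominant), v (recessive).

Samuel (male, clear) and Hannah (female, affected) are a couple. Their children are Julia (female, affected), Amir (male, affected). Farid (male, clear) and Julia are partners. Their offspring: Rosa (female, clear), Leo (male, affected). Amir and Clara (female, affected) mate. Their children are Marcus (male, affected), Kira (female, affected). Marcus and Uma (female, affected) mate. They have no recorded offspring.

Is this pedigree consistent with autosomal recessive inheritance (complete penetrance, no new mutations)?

A consistent assignment under autosomal recessive exists: Samuel Vv, Hannah vv, Julia vv, Amir vv, Farid Vv, Clara vv, Rosa Vv, Leo vv, Marcus vv, Kira vv, Uma vv.
In this assignment every recorded phenotype matches its genotype and every non-founder's genotype is obtainable from its parents' genotypes, so the pedigree is consistent.

Yes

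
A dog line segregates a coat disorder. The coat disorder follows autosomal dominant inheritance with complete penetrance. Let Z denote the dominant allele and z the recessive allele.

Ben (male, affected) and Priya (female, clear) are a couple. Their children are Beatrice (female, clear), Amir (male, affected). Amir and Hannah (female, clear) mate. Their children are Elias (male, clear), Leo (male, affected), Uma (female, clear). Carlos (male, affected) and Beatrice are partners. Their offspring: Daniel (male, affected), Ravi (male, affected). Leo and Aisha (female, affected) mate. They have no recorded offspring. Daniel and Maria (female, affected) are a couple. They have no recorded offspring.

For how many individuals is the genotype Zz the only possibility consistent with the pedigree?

5

Obligate heterozygotes: Ben is affected so carries Z and passed z to Beatrice (zz), so Ben is Zz; Amir is affected so carries Z and received z from Priya (zz), so Amir is Zz; Leo is affected so carries Z and received z from Hannah (zz), so Leo is Zz; Daniel is affected so carries Z and received z from Beatrice (zz), so Daniel is Zz; Ravi is affected so carries Z and received z from Beatrice (zz), so Ravi is Zz.
Every other individual is either homozygous by phenotype or has at least one consistent homozygous assignment, so the count is 5.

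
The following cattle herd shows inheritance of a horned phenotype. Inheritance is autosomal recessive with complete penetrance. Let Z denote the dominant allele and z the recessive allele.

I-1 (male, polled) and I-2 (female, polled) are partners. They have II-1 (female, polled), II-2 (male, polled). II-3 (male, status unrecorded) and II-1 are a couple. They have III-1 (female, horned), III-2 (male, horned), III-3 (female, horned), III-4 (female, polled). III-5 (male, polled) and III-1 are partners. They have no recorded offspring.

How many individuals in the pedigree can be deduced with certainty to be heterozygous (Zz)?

Obligate heterozygotes: II-1 is polled so carries Z and passed z to III-1 (zz), so II-1 is Zz.
Every other individual is either homozygous by phenotype or has at least one consistent homozygous assignment, so the count is 1.

1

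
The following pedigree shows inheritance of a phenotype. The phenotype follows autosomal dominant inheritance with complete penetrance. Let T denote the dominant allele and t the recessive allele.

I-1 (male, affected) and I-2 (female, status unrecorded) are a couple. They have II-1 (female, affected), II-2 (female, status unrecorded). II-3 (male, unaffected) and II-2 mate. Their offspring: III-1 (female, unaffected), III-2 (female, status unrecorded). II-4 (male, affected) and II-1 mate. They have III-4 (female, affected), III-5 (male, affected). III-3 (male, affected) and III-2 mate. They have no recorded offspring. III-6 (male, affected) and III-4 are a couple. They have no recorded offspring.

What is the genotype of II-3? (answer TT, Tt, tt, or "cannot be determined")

tt

II-3 is unaffected, so II-3 is tt.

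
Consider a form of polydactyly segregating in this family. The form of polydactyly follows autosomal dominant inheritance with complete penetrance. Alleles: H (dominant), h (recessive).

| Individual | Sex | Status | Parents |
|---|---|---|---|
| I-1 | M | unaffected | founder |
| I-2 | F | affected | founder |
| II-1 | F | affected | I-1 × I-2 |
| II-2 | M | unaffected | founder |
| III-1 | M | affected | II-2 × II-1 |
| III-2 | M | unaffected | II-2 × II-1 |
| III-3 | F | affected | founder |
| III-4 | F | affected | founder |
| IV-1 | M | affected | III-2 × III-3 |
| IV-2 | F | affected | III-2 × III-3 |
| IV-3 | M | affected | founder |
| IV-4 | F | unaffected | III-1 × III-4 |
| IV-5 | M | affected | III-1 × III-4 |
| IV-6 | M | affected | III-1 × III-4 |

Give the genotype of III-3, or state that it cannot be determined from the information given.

III-3's phenotype allows HH or Hh, and no parent or child forces a single allele at both positions; consistent genotype assignments exist with III-3 as HH or Hh.

cannot be determined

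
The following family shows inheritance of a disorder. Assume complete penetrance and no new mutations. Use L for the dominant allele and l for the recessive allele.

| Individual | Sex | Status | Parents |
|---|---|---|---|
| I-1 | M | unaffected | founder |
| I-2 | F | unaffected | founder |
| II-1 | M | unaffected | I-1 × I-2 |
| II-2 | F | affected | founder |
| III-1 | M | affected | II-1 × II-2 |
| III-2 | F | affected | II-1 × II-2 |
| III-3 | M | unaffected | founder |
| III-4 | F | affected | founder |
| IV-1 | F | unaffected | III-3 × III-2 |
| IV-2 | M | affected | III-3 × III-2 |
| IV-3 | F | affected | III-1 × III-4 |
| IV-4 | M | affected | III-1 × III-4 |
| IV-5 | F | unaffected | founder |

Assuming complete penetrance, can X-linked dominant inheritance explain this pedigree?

A consistent assignment under X-linked dominant exists: I-1 X^l Y, I-2 X^l X^l, II-1 X^l Y, II-2 X^L X^L, III-1 X^L Y, III-2 X^L X^l, III-3 X^l Y, III-4 X^L X^L, IV-1 X^l X^l, IV-2 X^L Y, IV-3 X^L X^L, IV-4 X^L Y, IV-5 X^l X^l.
In this assignment every recorded phenotype matches its genotype and every non-founder's genotype is obtainable from its parents' genotypes, so the pedigree is consistent.

Yes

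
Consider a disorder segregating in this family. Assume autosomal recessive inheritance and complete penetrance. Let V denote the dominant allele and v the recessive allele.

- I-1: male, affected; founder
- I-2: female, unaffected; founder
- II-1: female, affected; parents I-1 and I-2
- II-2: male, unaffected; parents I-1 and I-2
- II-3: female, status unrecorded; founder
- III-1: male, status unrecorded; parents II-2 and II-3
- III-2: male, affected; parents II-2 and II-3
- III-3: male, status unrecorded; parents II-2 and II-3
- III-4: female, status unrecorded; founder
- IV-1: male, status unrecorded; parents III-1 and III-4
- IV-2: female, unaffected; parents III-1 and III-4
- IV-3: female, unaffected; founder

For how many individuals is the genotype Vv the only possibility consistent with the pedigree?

2

Obligate heterozygotes: I-2 is unaffected so carries V and passed v to II-1 (vv), so I-2 is Vv; II-2 is unaffected so carries V and received v from I-1 (vv), so II-2 is Vv.
Every other individual is either homozygous by phenotype or has at least one consistent homozygous assignment, so the count is 2.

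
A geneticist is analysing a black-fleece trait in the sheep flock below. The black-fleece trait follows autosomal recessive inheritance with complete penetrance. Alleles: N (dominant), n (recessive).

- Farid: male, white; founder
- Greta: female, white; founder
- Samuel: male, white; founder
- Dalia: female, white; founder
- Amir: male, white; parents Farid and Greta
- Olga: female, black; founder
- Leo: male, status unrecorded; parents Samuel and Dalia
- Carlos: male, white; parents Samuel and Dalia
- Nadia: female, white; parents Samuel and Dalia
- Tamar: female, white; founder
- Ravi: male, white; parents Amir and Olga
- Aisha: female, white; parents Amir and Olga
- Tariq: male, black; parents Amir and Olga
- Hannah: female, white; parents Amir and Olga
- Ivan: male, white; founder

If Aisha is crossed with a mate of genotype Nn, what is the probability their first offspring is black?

Aisha is white so carries N and received n from Olga (nn), so Aisha is Nn.
The cross gives 1/4 NN : 1/2 Nn : 1/4 nn, so P(offspring is black) = 1/4.

1/4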